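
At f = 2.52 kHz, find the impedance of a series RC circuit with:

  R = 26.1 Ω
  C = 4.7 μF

Step 1 — Angular frequency: ω = 2π·f = 2π·2520 = 1.583e+04 rad/s.
Step 2 — Component impedances:
  R: Z = R = 26.1 Ω
  C: Z = 1/(jωC) = -j/(ω·C) = 0 - j13.44 Ω
Step 3 — Series combination: Z_total = R + C = 26.1 - j13.44 Ω = 29.36∠-27.2° Ω.

Z = 26.1 - j13.44 Ω = 29.36∠-27.2° Ω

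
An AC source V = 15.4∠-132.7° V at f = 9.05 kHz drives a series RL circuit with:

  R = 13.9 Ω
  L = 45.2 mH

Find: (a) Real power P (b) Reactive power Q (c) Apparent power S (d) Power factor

Step 1 — Angular frequency: ω = 2π·f = 2π·9050 = 5.686e+04 rad/s.
Step 2 — Component impedances:
  R: Z = R = 13.9 Ω
  L: Z = jωL = j·5.686e+04·0.0452 = 0 + j2570 Ω
Step 3 — Series combination: Z_total = R + L = 13.9 + j2570 Ω = 2570∠89.7° Ω.
Step 4 — Source phasor: V = 15.4∠-132.7° V = -10.44 - j11.32 V.
Step 5 — Current: I = V / Z = -0.004425 + j0.004039 A = 0.005992∠137.6° A.
Step 6 — Complex power: S = V·I* = 0.000499 + j0.09227 VA.
Step 7 — Real power: P = Re(S) = 0.000499 W.
Step 8 — Reactive power: Q = Im(S) = 0.09227 VAR.
Step 9 — Apparent power: |S| = 0.09227 VA.
Step 10 — Power factor: PF = P/|S| = 0.005408 (lagging).

(a) P = 0.000499 W  (b) Q = 0.09227 VAR  (c) S = 0.09227 VA  (d) PF = 0.005408 (lagging)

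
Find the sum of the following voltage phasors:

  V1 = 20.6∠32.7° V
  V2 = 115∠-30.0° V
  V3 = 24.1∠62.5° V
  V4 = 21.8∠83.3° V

Step 1 — Convert each phasor to rectangular form:
  V1 = 20.6·(cos(32.7°) + j·sin(32.7°)) = 17.34 + j11.13 V
  V2 = 115·(cos(-30.0°) + j·sin(-30.0°)) = 99.59 - j57.5 V
  V3 = 24.1·(cos(62.5°) + j·sin(62.5°)) = 11.13 + j21.38 V
  V4 = 21.8·(cos(83.3°) + j·sin(83.3°)) = 2.543 + j21.65 V
Step 2 — Sum components: V_total = 130.6 - j3.343 V.
Step 3 — Convert to polar: |V_total| = 130.6 V, ∠V_total = -1.5°.

V_total = 130.6∠-1.5° V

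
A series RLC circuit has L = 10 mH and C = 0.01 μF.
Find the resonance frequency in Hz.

Step 1 — Resonance condition Im(Z)=0 gives ω₀ = 1/√(LC).
Step 2 — ω₀ = 1/√(0.01·1e-08) = 1e+05 rad/s.
Step 3 — f₀ = ω₀/(2π) = 1.592e+04 Hz.

f₀ = 1.592e+04 Hz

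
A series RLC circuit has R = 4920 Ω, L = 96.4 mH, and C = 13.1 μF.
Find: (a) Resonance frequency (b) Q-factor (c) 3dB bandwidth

Step 1 — Resonance: ω₀ = 1/√(LC) = 1/√(0.0964·1.31e-05) = 889.9 rad/s.
Step 2 — f₀ = ω₀/(2π) = 141.6 Hz.
Step 3 — Series Q: Q = ω₀L/R = 889.9·0.0964/4920 = 0.01744.
Step 4 — Bandwidth: Δω = ω₀/Q = 5.104e+04 rad/s; BW = Δω/(2π) = 8123 Hz.

(a) f₀ = 141.6 Hz  (b) Q = 0.01744  (c) BW = 8123 Hz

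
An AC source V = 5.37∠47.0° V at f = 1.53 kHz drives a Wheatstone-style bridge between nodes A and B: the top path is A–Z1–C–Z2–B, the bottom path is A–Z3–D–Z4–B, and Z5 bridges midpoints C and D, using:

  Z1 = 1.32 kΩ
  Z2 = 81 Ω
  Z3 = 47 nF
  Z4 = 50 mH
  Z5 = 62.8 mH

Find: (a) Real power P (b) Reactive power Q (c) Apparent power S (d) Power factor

Step 1 — Angular frequency: ω = 2π·f = 2π·1530 = 9613 rad/s.
Step 2 — Component impedances:
  Z1: Z = R = 1320 Ω
  Z2: Z = R = 81 Ω
  Z3: Z = 1/(jωC) = -j/(ω·C) = 0 - j2213 Ω
  Z4: Z = jωL = j·9613·0.05 = 0 + j480.7 Ω
  Z5: Z = jωL = j·9613·0.0628 = 0 + j603.7 Ω
Step 3 — Bridge requires nodal analysis (the Z5 bridge couples midpoints C and D, so the two paths cannot be reduced to a simple series/parallel combination). Setting node B to ground and injecting 1 A at node A, the 3-node admittance system at A, C, D solves to V_A = Z_AB = 955.3 - j644.2 Ω = 1152∠-34.0° Ω.
Step 4 — Source phasor: V = 5.37∠47.0° V = 3.662 + j3.927 V.
Step 5 — Current: I = V / Z = 0.0007295 + j0.004603 A = 0.00466∠81.0° A.
Step 6 — Complex power: S = V·I* = 0.02075 - j0.01399 VA.
Step 7 — Real power: P = Re(S) = 0.02075 W.
Step 8 — Reactive power: Q = Im(S) = -0.01399 VAR.
Step 9 — Apparent power: |S| = 0.02503 VA.
Step 10 — Power factor: PF = P/|S| = 0.8291 (leading).

(a) P = 0.02075 W  (b) Q = -0.01399 VAR  (c) S = 0.02503 VA  (d) PF = 0.8291 (leading)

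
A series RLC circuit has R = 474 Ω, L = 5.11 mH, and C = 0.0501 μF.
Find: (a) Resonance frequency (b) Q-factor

Step 1 — Resonance condition Im(Z)=0 gives ω₀ = 1/√(LC).
Step 2 — ω₀ = 1/√(0.00511·5.01e-08) = 6.25e+04 rad/s.
Step 3 — f₀ = ω₀/(2π) = 9947 Hz.
Step 4 — Series Q: Q = ω₀L/R = 6.25e+04·0.00511/474 = 0.6738.

(a) f₀ = 9947 Hz  (b) Q = 0.6738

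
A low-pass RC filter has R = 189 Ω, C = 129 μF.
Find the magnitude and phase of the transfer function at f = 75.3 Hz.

Step 1 — Angular frequency: ω = 2π·75.3 = 473.1 rad/s.
Step 2 — Transfer function: H(jω) = 1/(1 + jωRC).
Step 3 — Denominator: 1 + jωRC = 1 + j·473.1·189·0.000129 = 1 + j11.54.
Step 4 — H = 0.007459 - j0.08604.
Step 5 — Magnitude: |H| = 0.08637 (-21.3 dB); phase: φ = -85.0°.

|H| = 0.08637 (-21.3 dB), φ = -85.0°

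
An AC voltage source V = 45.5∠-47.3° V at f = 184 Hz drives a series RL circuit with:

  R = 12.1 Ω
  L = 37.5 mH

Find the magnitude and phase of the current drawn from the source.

Step 1 — Angular frequency: ω = 2π·f = 2π·184 = 1156 rad/s.
Step 2 — Component impedances:
  R: Z = R = 12.1 Ω
  L: Z = jωL = j·1156·0.0375 = 0 + j43.35 Ω
Step 3 — Series combination: Z_total = R + L = 12.1 + j43.35 Ω = 45.01∠74.4° Ω.
Step 4 — Source phasor: V = 45.5∠-47.3° V = 30.86 - j33.44 V.
Step 5 — Ohm's law: I = V / Z_total = (30.86 - j33.44) / (12.1 + j43.35) = -0.5313 - j0.86 A.
Step 6 — Convert to polar: |I| = 1.011 A, ∠I = -121.7°.

I = 1.011∠-121.7° A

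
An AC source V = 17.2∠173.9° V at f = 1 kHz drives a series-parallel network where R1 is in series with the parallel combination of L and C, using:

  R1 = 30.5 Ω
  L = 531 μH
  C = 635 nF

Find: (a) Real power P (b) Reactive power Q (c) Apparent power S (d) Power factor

Step 1 — Angular frequency: ω = 2π·f = 2π·1000 = 6283 rad/s.
Step 2 — Component impedances:
  R1: Z = R = 30.5 Ω
  L: Z = jωL = j·6283·0.000531 = 0 + j3.336 Ω
  C: Z = 1/(jωC) = -j/(ω·C) = 0 - j250.6 Ω
Step 3 — Parallel branch: L || C = 1/(1/L + 1/C) = 0 + j3.381 Ω.
Step 4 — Series with R1: Z_total = R1 + (L || C) = 30.5 + j3.381 Ω = 30.69∠6.3° Ω.
Step 5 — Source phasor: V = 17.2∠173.9° V = -17.1 + j1.828 V.
Step 6 — Current: I = V / Z = -0.5474 + j0.1206 A = 0.5605∠167.6° A.
Step 7 — Complex power: S = V·I* = 9.582 + j1.062 VA.
Step 8 — Real power: P = Re(S) = 9.582 W.
Step 9 — Reactive power: Q = Im(S) = 1.062 VAR.
Step 10 — Apparent power: |S| = 9.641 VA.
Step 11 — Power factor: PF = P/|S| = 0.9939 (lagging).

(a) P = 9.582 W  (b) Q = 1.062 VAR  (c) S = 9.641 VA  (d) PF = 0.9939 (lagging)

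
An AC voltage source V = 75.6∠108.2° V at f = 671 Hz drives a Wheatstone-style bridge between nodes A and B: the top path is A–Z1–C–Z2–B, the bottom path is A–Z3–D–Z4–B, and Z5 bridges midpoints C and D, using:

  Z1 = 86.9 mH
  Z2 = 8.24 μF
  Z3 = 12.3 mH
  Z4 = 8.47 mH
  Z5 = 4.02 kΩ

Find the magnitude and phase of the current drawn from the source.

Step 1 — Angular frequency: ω = 2π·f = 2π·671 = 4216 rad/s.
Step 2 — Component impedances:
  Z1: Z = jωL = j·4216·0.0869 = 0 + j366.4 Ω
  Z2: Z = 1/(jωC) = -j/(ω·C) = 0 - j28.79 Ω
  Z3: Z = jωL = j·4216·0.0123 = 0 + j51.86 Ω
  Z4: Z = jωL = j·4216·0.00847 = 0 + j35.71 Ω
  Z5: Z = R = 4020 Ω
Step 3 — Bridge requires nodal analysis (the Z5 bridge couples midpoints C and D, so the two paths cannot be reduced to a simple series/parallel combination). Setting node B to ground and injecting 1 A at node A, the 3-node admittance system at A, C, D solves to V_A = Z_AB = 0.2924 + j69.53 Ω = 69.53∠89.8° Ω.
Step 4 — Source phasor: V = 75.6∠108.2° V = -23.61 + j71.82 V.
Step 5 — Ohm's law: I = V / Z_total = (-23.61 + j71.82) / (0.2924 + j69.53) = 1.031 + j0.3439 A.
Step 6 — Convert to polar: |I| = 1.087 A, ∠I = 18.4°.

I = 1.087∠18.4° A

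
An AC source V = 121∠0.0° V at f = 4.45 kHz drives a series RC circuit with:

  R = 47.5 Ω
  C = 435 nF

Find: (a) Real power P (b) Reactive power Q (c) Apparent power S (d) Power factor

Step 1 — Angular frequency: ω = 2π·f = 2π·4450 = 2.796e+04 rad/s.
Step 2 — Component impedances:
  R: Z = R = 47.5 Ω
  C: Z = 1/(jωC) = -j/(ω·C) = 0 - j82.22 Ω
Step 3 — Series combination: Z_total = R + C = 47.5 - j82.22 Ω = 94.95∠-60.0° Ω.
Step 4 — Source phasor: V = 121∠0.0° V = 121 V.
Step 5 — Current: I = V / Z = 0.6375 + j1.103 A = 1.274∠60.0° A.
Step 6 — Complex power: S = V·I* = 77.13 - j133.5 VA.
Step 7 — Real power: P = Re(S) = 77.13 W.
Step 8 — Reactive power: Q = Im(S) = -133.5 VAR.
Step 9 — Apparent power: |S| = 154.2 VA.
Step 10 — Power factor: PF = P/|S| = 0.5002 (leading).

(a) P = 77.13 W  (b) Q = -133.5 VAR  (c) S = 154.2 VA  (d) PF = 0.5002 (leading)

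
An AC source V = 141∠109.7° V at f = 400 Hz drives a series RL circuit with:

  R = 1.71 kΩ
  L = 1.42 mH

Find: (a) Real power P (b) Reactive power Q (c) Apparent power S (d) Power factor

Step 1 — Angular frequency: ω = 2π·f = 2π·400 = 2513 rad/s.
Step 2 — Component impedances:
  R: Z = R = 1710 Ω
  L: Z = jωL = j·2513·0.00142 = 0 + j3.569 Ω
Step 3 — Series combination: Z_total = R + L = 1710 + j3.569 Ω = 1710∠0.1° Ω.
Step 4 — Source phasor: V = 141∠109.7° V = -47.53 + j132.7 V.
Step 5 — Current: I = V / Z = -0.02763 + j0.07769 A = 0.08246∠109.6° A.
Step 6 — Complex power: S = V·I* = 11.63 + j0.02426 VA.
Step 7 — Real power: P = Re(S) = 11.63 W.
Step 8 — Reactive power: Q = Im(S) = 0.02426 VAR.
Step 9 — Apparent power: |S| = 11.63 VA.
Step 10 — Power factor: PF = P/|S| = 1 (lagging).

(a) P = 11.63 W  (b) Q = 0.02426 VAR  (c) S = 11.63 VA  (d) PF = 1 (lagging)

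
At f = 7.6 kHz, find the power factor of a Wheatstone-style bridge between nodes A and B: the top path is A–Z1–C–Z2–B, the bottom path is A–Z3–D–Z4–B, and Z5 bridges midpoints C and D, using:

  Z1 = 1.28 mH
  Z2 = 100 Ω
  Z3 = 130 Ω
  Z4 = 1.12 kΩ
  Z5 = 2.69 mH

Step 1 — Angular frequency: ω = 2π·f = 2π·7600 = 4.775e+04 rad/s.
Step 2 — Component impedances:
  Z1: Z = jωL = j·4.775e+04·0.00128 = 0 + j61.12 Ω
  Z2: Z = R = 100 Ω
  Z3: Z = R = 130 Ω
  Z4: Z = R = 1120 Ω
  Z5: Z = jωL = j·4.775e+04·0.00269 = 0 + j128.5 Ω
Step 3 — Bridge requires nodal analysis (the Z5 bridge couples midpoints C and D, so the two paths cannot be reduced to a simple series/parallel combination). Setting node B to ground and injecting 1 A at node A, the 3-node admittance system at A, C, D solves to V_A = Z_AB = 104.5 + j44.37 Ω = 113.5∠23.0° Ω.
Step 4 — Power factor: PF = cos(φ) = Re(Z)/|Z| = 104.47/113.51 = 0.9204.
Step 5 — Type: Im(Z) = 44.37 ⇒ lagging (phase φ = 23.0°).

PF = 0.9204 (lagging, φ = 23.0°)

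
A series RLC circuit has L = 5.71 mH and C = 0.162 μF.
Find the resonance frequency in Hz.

Step 1 — Resonance condition Im(Z)=0 gives ω₀ = 1/√(LC).
Step 2 — ω₀ = 1/√(0.00571·1.62e-07) = 3.288e+04 rad/s.
Step 3 — f₀ = ω₀/(2π) = 5233 Hz.

f₀ = 5233 Hz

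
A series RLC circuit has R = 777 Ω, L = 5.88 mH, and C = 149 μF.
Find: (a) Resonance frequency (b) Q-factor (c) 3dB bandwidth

Step 1 — Resonance condition Im(Z)=0 gives ω₀ = 1/√(LC).
Step 2 — ω₀ = 1/√(0.00588·0.000149) = 1068 rad/s.
Step 3 — f₀ = ω₀/(2π) = 170 Hz.
Step 4 — Series Q: Q = ω₀L/R = 1068·0.00588/777 = 0.008085.
Step 5 — 3dB bandwidth: Δω = ω₀/Q = 1.321e+05 rad/s; BW = Δω/(2π) = 2.103e+04 Hz.

(a) f₀ = 170 Hz  (b) Q = 0.008085  (c) BW = 2.103e+04 Hz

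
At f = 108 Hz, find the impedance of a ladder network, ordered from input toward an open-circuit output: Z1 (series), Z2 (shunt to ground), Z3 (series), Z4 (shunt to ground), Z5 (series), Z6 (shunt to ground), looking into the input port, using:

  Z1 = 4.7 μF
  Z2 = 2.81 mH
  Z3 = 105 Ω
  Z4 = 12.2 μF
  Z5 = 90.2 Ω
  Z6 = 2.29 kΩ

Step 1 — Angular frequency: ω = 2π·f = 2π·108 = 678.6 rad/s.
Step 2 — Component impedances:
  Z1: Z = 1/(jωC) = -j/(ω·C) = 0 - j313.5 Ω
  Z2: Z = jωL = j·678.6·0.00281 = 0 + j1.907 Ω
  Z3: Z = R = 105 Ω
  Z4: Z = 1/(jωC) = -j/(ω·C) = 0 - j120.8 Ω
  Z5: Z = R = 90.2 Ω
  Z6: Z = R = 2290 Ω
Step 3 — Ladder network (open output): work backward from the far end, alternating series and parallel combinations. Z_in = 0.0153 - j311.6 Ω = 311.6∠-90.0° Ω.

Z = 0.0153 - j311.6 Ω = 311.6∠-90.0° Ω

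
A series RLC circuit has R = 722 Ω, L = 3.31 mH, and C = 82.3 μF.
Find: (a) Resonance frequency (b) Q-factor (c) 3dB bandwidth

Step 1 — Resonance: ω₀ = 1/√(LC) = 1/√(0.00331·8.23e-05) = 1916 rad/s.
Step 2 — f₀ = ω₀/(2π) = 304.9 Hz.
Step 3 — Series Q: Q = ω₀L/R = 1916·0.00331/722 = 0.008784.
Step 4 — Bandwidth: Δω = ω₀/Q = 2.181e+05 rad/s; BW = Δω/(2π) = 3.472e+04 Hz.

(a) f₀ = 304.9 Hz  (b) Q = 0.008784  (c) BW = 3.472e+04 Hz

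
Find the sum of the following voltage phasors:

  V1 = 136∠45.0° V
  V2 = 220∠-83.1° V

Step 1 — Convert each phasor to rectangular form:
  V1 = 136·(cos(45.0°) + j·sin(45.0°)) = 96.17 + j96.17 V
  V2 = 220·(cos(-83.1°) + j·sin(-83.1°)) = 26.43 - j218.4 V
Step 2 — Sum components: V_total = 122.6 - j122.2 V.
Step 3 — Convert to polar: |V_total| = 173.1 V, ∠V_total = -44.9°.

V_total = 173.1∠-44.9° V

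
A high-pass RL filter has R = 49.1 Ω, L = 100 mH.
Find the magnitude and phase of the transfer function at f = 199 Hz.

Step 1 — Angular frequency: ω = 2π·199 = 1250 rad/s.
Step 2 — Transfer function: H(jω) = jωL/(R + jωL).
Step 3 — Numerator jωL = j·125; denominator R + jωL = 49.1 + j125.
Step 4 — H = 0.8664 + j0.3402.
Step 5 — Magnitude: |H| = 0.9308 (-0.6 dB); phase: φ = 21.4°.

|H| = 0.9308 (-0.6 dB), φ = 21.4°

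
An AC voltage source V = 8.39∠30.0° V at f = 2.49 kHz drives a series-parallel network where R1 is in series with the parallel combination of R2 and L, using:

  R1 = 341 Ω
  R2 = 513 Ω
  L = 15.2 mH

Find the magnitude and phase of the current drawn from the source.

Step 1 — Angular frequency: ω = 2π·f = 2π·2490 = 1.565e+04 rad/s.
Step 2 — Component impedances:
  R1: Z = R = 341 Ω
  R2: Z = R = 513 Ω
  L: Z = jωL = j·1.565e+04·0.0152 = 0 + j237.8 Ω
Step 3 — Parallel branch: R2 || L = 1/(1/R2 + 1/L) = 90.74 + j195.7 Ω.
Step 4 — Series with R1: Z_total = R1 + (R2 || L) = 431.7 + j195.7 Ω = 474∠24.4° Ω.
Step 5 — Source phasor: V = 8.39∠30.0° V = 7.266 + j4.195 V.
Step 6 — Ohm's law: I = V / Z_total = (7.266 + j4.195) / (431.7 + j195.7) = 0.01761 + j0.001731 A.
Step 7 — Convert to polar: |I| = 0.0177 A, ∠I = 5.6°.

I = 0.0177∠5.6° A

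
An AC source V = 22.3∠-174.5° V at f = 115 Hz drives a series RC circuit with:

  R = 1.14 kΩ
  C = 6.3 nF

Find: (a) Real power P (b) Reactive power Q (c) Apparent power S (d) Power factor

Step 1 — Angular frequency: ω = 2π·f = 2π·115 = 722.6 rad/s.
Step 2 — Component impedances:
  R: Z = R = 1140 Ω
  C: Z = 1/(jωC) = -j/(ω·C) = 0 - j2.197e+05 Ω
Step 3 — Series combination: Z_total = R + C = 1140 - j2.197e+05 Ω = 2.197e+05∠-89.7° Ω.
Step 4 — Source phasor: V = 22.3∠-174.5° V = -22.2 - j2.137 V.
Step 5 — Current: I = V / Z = 9.205e-06 - j0.0001011 A = 0.0001015∠-84.8° A.
Step 6 — Complex power: S = V·I* = 1.175e-05 - j0.002264 VA.
Step 7 — Real power: P = Re(S) = 1.175e-05 W.
Step 8 — Reactive power: Q = Im(S) = -0.002264 VAR.
Step 9 — Apparent power: |S| = 0.002264 VA.
Step 10 — Power factor: PF = P/|S| = 0.005189 (leading).

(a) P = 1.175e-05 W  (b) Q = -0.002264 VAR  (c) S = 0.002264 VA  (d) PF = 0.005189 (leading)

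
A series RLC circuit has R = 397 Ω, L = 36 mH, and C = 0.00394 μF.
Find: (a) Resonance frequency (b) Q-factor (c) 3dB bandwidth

Step 1 — Resonance: ω₀ = 1/√(LC) = 1/√(0.036·3.94e-09) = 8.397e+04 rad/s.
Step 2 — f₀ = ω₀/(2π) = 1.336e+04 Hz.
Step 3 — Series Q: Q = ω₀L/R = 8.397e+04·0.036/397 = 7.614.
Step 4 — Bandwidth: Δω = ω₀/Q = 1.103e+04 rad/s; BW = Δω/(2π) = 1755 Hz.

(a) f₀ = 1.336e+04 Hz  (b) Q = 7.614  (c) BW = 1755 Hz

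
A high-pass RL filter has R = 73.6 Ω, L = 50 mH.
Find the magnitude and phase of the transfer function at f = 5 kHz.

Step 1 — Angular frequency: ω = 2π·5000 = 3.142e+04 rad/s.
Step 2 — Transfer function: H(jω) = jωL/(R + jωL).
Step 3 — Numerator jωL = j·1571; denominator R + jωL = 73.6 + j1571.
Step 4 — H = 0.9978 + j0.04675.
Step 5 — Magnitude: |H| = 0.9989 (-0.0 dB); phase: φ = 2.7°.

|H| = 0.9989 (-0.0 dB), φ = 2.7°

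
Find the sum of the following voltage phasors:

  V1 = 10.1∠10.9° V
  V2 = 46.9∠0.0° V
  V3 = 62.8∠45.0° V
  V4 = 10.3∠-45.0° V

Step 1 — Convert each phasor to rectangular form:
  V1 = 10.1·(cos(10.9°) + j·sin(10.9°)) = 9.918 + j1.91 V
  V2 = 46.9·(cos(0.0°) + j·sin(0.0°)) = 46.9 V
  V3 = 62.8·(cos(45.0°) + j·sin(45.0°)) = 44.41 + j44.41 V
  V4 = 10.3·(cos(-45.0°) + j·sin(-45.0°)) = 7.283 - j7.283 V
Step 2 — Sum components: V_total = 108.5 + j39.03 V.
Step 3 — Convert to polar: |V_total| = 115.3 V, ∠V_total = 19.8°.

V_total = 115.3∠19.8° V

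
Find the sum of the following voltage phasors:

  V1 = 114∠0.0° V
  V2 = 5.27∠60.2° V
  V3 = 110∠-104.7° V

Step 1 — Convert each phasor to rectangular form:
  V1 = 114·(cos(0.0°) + j·sin(0.0°)) = 114 V
  V2 = 5.27·(cos(60.2°) + j·sin(60.2°)) = 2.619 + j4.573 V
  V3 = 110·(cos(-104.7°) + j·sin(-104.7°)) = -27.91 - j106.4 V
Step 2 — Sum components: V_total = 88.71 - j101.8 V.
Step 3 — Convert to polar: |V_total| = 135 V, ∠V_total = -48.9°.

V_total = 135∠-48.9° V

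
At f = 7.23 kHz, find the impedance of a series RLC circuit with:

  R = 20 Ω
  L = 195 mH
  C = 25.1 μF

Step 1 — Angular frequency: ω = 2π·f = 2π·7230 = 4.543e+04 rad/s.
Step 2 — Component impedances:
  R: Z = R = 20 Ω
  L: Z = jωL = j·4.543e+04·0.195 = 0 + j8858 Ω
  C: Z = 1/(jωC) = -j/(ω·C) = 0 - j0.877 Ω
Step 3 — Series combination: Z_total = R + L + C = 20 + j8857 Ω = 8857∠89.9° Ω.

Z = 20 + j8857 Ω = 8857∠89.9° Ω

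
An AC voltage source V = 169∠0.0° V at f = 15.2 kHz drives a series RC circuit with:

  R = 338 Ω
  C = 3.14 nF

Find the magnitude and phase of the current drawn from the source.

Step 1 — Angular frequency: ω = 2π·f = 2π·1.52e+04 = 9.55e+04 rad/s.
Step 2 — Component impedances:
  R: Z = R = 338 Ω
  C: Z = 1/(jωC) = -j/(ω·C) = 0 - j3335 Ω
Step 3 — Series combination: Z_total = R + C = 338 - j3335 Ω = 3352∠-84.2° Ω.
Step 4 — Source phasor: V = 169∠0.0° V = 169 V.
Step 5 — Ohm's law: I = V / Z_total = (169) / (338 - j3335) = 0.005085 + j0.05016 A.
Step 6 — Convert to polar: |I| = 0.05042 A, ∠I = 84.2°.

I = 0.05042∠84.2° A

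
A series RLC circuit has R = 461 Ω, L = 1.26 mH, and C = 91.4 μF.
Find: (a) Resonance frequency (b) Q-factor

Step 1 — Resonance condition Im(Z)=0 gives ω₀ = 1/√(LC).
Step 2 — ω₀ = 1/√(0.00126·9.14e-05) = 2947 rad/s.
Step 3 — f₀ = ω₀/(2π) = 469 Hz.
Step 4 — Series Q: Q = ω₀L/R = 2947·0.00126/461 = 0.008054.

(a) f₀ = 469 Hz  (b) Q = 0.008054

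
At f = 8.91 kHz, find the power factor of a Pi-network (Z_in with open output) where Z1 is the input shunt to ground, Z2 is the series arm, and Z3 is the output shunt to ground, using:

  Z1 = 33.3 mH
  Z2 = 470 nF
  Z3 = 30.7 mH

Step 1 — Angular frequency: ω = 2π·f = 2π·8910 = 5.598e+04 rad/s.
Step 2 — Component impedances:
  Z1: Z = jωL = j·5.598e+04·0.0333 = 0 + j1864 Ω
  Z2: Z = 1/(jωC) = -j/(ω·C) = 0 - j38.01 Ω
  Z3: Z = jωL = j·5.598e+04·0.0307 = 0 + j1719 Ω
Step 3 — With open output, the series arm Z2 and the output shunt Z3 appear in series to ground: Z2 + Z3 = 0 + j1681 Ω.
Step 4 — Parallel with input shunt Z1: Z_in = Z1 || (Z2 + Z3) = 0 + j883.9 Ω = 883.9∠90.0° Ω.
Step 5 — Power factor: PF = cos(φ) = Re(Z)/|Z| = -0/883.9 = -0.
Step 6 — Type: Im(Z) = 883.9 ⇒ lagging (phase φ = 90.0°).

PF = -0 (lagging, φ = 90.0°)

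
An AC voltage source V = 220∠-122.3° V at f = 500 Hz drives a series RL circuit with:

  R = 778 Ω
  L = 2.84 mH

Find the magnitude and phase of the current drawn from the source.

Step 1 — Angular frequency: ω = 2π·f = 2π·500 = 3142 rad/s.
Step 2 — Component impedances:
  R: Z = R = 778 Ω
  L: Z = jωL = j·3142·0.00284 = 0 + j8.922 Ω
Step 3 — Series combination: Z_total = R + L = 778 + j8.922 Ω = 778.1∠0.7° Ω.
Step 4 — Source phasor: V = 220∠-122.3° V = -117.6 - j186 V.
Step 5 — Ohm's law: I = V / Z_total = (-117.6 - j186) / (778 + j8.922) = -0.1538 - j0.2373 A.
Step 6 — Convert to polar: |I| = 0.2828 A, ∠I = -123.0°.

I = 0.2828∠-123.0° A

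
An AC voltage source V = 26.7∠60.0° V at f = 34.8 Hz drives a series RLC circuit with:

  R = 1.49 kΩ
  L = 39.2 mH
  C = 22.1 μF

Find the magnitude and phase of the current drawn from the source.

Step 1 — Angular frequency: ω = 2π·f = 2π·34.8 = 218.7 rad/s.
Step 2 — Component impedances:
  R: Z = R = 1490 Ω
  L: Z = jωL = j·218.7·0.0392 = 0 + j8.571 Ω
  C: Z = 1/(jωC) = -j/(ω·C) = 0 - j206.9 Ω
Step 3 — Series combination: Z_total = R + L + C = 1490 - j198.4 Ω = 1503∠-7.6° Ω.
Step 4 — Source phasor: V = 26.7∠60.0° V = 13.35 + j23.12 V.
Step 5 — Ohm's law: I = V / Z_total = (13.35 + j23.12) / (1490 - j198.4) = 0.006774 + j0.01642 A.
Step 6 — Convert to polar: |I| = 0.01776 A, ∠I = 67.6°.

I = 0.01776∠67.6° A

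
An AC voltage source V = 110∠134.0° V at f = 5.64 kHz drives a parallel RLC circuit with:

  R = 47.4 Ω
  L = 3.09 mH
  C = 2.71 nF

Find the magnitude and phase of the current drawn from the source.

Step 1 — Angular frequency: ω = 2π·f = 2π·5640 = 3.544e+04 rad/s.
Step 2 — Component impedances:
  R: Z = R = 47.4 Ω
  L: Z = jωL = j·3.544e+04·0.00309 = 0 + j109.5 Ω
  C: Z = 1/(jωC) = -j/(ω·C) = 0 - j1.041e+04 Ω
Step 3 — Parallel combination: 1/Z_total = 1/R + 1/L + 1/C; Z_total = 40.05 + j17.16 Ω = 43.57∠23.2° Ω.
Step 4 — Source phasor: V = 110∠134.0° V = -76.41 + j79.13 V.
Step 5 — Ohm's law: I = V / Z_total = (-76.41 + j79.13) / (40.05 + j17.16) = -0.8971 + j2.36 A.
Step 6 — Convert to polar: |I| = 2.525 A, ∠I = 110.8°.

I = 2.525∠110.8° A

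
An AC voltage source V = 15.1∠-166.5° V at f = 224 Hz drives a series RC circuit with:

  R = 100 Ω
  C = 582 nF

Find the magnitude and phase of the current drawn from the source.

Step 1 — Angular frequency: ω = 2π·f = 2π·224 = 1407 rad/s.
Step 2 — Component impedances:
  R: Z = R = 100 Ω
  C: Z = 1/(jωC) = -j/(ω·C) = 0 - j1221 Ω
Step 3 — Series combination: Z_total = R + C = 100 - j1221 Ω = 1225∠-85.3° Ω.
Step 4 — Source phasor: V = 15.1∠-166.5° V = -14.68 - j3.525 V.
Step 5 — Ohm's law: I = V / Z_total = (-14.68 - j3.525) / (100 - j1221) = 0.00189 - j0.01218 A.
Step 6 — Convert to polar: |I| = 0.01233 A, ∠I = -81.2°.

I = 0.01233∠-81.2° A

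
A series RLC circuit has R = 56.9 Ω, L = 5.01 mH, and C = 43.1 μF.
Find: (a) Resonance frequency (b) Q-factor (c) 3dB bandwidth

Step 1 — Resonance condition Im(Z)=0 gives ω₀ = 1/√(LC).
Step 2 — ω₀ = 1/√(0.00501·4.31e-05) = 2152 rad/s.
Step 3 — f₀ = ω₀/(2π) = 342.5 Hz.
Step 4 — Series Q: Q = ω₀L/R = 2152·0.00501/56.9 = 0.1895.
Step 5 — 3dB bandwidth: Δω = ω₀/Q = 1.136e+04 rad/s; BW = Δω/(2π) = 1808 Hz.

(a) f₀ = 342.5 Hz  (b) Q = 0.1895  (c) BW = 1808 Hz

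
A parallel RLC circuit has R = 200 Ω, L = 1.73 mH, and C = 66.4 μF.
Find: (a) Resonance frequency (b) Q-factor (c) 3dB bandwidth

Step 1 — Resonance: ω₀ = 1/√(LC) = 1/√(0.00173·6.64e-05) = 2950 rad/s.
Step 2 — f₀ = ω₀/(2π) = 469.6 Hz.
Step 3 — Parallel Q: Q = R/(ω₀L) = 200/(2950·0.00173) = 39.18.
Step 4 — Bandwidth: Δω = ω₀/Q = 75.3 rad/s; BW = Δω/(2π) = 11.98 Hz.

(a) f₀ = 469.6 Hz  (b) Q = 39.18  (c) BW = 11.98 Hz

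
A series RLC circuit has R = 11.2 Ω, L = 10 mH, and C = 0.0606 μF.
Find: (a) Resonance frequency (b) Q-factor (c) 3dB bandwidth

Step 1 — Resonance: ω₀ = 1/√(LC) = 1/√(0.01·6.06e-08) = 4.062e+04 rad/s.
Step 2 — f₀ = ω₀/(2π) = 6465 Hz.
Step 3 — Series Q: Q = ω₀L/R = 4.062e+04·0.01/11.2 = 36.27.
Step 4 — Bandwidth: Δω = ω₀/Q = 1120 rad/s; BW = Δω/(2π) = 178.3 Hz.

(a) f₀ = 6465 Hz  (b) Q = 36.27  (c) BW = 178.3 Hz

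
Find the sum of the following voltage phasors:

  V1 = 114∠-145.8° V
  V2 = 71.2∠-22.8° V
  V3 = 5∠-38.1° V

Step 1 — Convert each phasor to rectangular form:
  V1 = 114·(cos(-145.8°) + j·sin(-145.8°)) = -94.29 - j64.08 V
  V2 = 71.2·(cos(-22.8°) + j·sin(-22.8°)) = 65.64 - j27.59 V
  V3 = 5·(cos(-38.1°) + j·sin(-38.1°)) = 3.935 - j3.085 V
Step 2 — Sum components: V_total = -24.72 - j94.75 V.
Step 3 — Convert to polar: |V_total| = 97.92 V, ∠V_total = -104.6°.

V_total = 97.92∠-104.6° V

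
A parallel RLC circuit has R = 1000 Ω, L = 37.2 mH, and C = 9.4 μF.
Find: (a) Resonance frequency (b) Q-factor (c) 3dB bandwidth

Step 1 — Resonance: ω₀ = 1/√(LC) = 1/√(0.0372·9.4e-06) = 1691 rad/s.
Step 2 — f₀ = ω₀/(2π) = 269.1 Hz.
Step 3 — Parallel Q: Q = R/(ω₀L) = 1000/(1691·0.0372) = 15.9.
Step 4 — Bandwidth: Δω = ω₀/Q = 106.4 rad/s; BW = Δω/(2π) = 16.93 Hz.

(a) f₀ = 269.1 Hz  (b) Q = 15.9  (c) BW = 16.93 Hz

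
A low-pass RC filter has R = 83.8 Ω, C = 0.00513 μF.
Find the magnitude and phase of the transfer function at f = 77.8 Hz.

Step 1 — Angular frequency: ω = 2π·77.8 = 488.8 rad/s.
Step 2 — Transfer function: H(jω) = 1/(1 + jωRC).
Step 3 — Denominator: 1 + jωRC = 1 + j·488.8·83.8·5.13e-09 = 1 + j0.0002101.
Step 4 — H = 1 - j0.0002101.
Step 5 — Magnitude: |H| = 1 (-0.0 dB); phase: φ = -0.0°.

|H| = 1 (-0.0 dB), φ = -0.0°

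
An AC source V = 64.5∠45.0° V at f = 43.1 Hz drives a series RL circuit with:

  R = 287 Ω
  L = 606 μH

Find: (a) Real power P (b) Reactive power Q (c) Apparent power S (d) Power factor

Step 1 — Angular frequency: ω = 2π·f = 2π·43.1 = 270.8 rad/s.
Step 2 — Component impedances:
  R: Z = R = 287 Ω
  L: Z = jωL = j·270.8·0.000606 = 0 + j0.1641 Ω
Step 3 — Series combination: Z_total = R + L = 287 + j0.1641 Ω = 287∠0.0° Ω.
Step 4 — Source phasor: V = 64.5∠45.0° V = 45.61 + j45.61 V.
Step 5 — Current: I = V / Z = 0.159 + j0.1588 A = 0.2247∠45.0° A.
Step 6 — Complex power: S = V·I* = 14.5 + j0.008289 VA.
Step 7 — Real power: P = Re(S) = 14.5 W.
Step 8 — Reactive power: Q = Im(S) = 0.008289 VAR.
Step 9 — Apparent power: |S| = 14.5 VA.
Step 10 — Power factor: PF = P/|S| = 1 (lagging).

(a) P = 14.5 W  (b) Q = 0.008289 VAR  (c) S = 14.5 VA  (d) PF = 1 (lagging)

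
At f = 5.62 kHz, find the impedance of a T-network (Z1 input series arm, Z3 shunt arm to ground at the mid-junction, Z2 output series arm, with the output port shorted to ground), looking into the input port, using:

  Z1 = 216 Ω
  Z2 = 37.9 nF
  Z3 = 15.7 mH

Step 1 — Angular frequency: ω = 2π·f = 2π·5620 = 3.531e+04 rad/s.
Step 2 — Component impedances:
  Z1: Z = R = 216 Ω
  Z2: Z = 1/(jωC) = -j/(ω·C) = 0 - j747.2 Ω
  Z3: Z = jωL = j·3.531e+04·0.0157 = 0 + j554.4 Ω
Step 3 — With the output port shorted to ground, the output series arm Z2 runs from the junction to ground; the shunt arm Z3 also runs from the junction to ground. They appear in parallel: Z3 || Z2 = 0 + j2148 Ω.
Step 4 — Series with input arm Z1: Z_in = Z1 + (Z3 || Z2) = 216 + j2148 Ω = 2159∠84.3° Ω.

Z = 216 + j2148 Ω = 2159∠84.3° Ω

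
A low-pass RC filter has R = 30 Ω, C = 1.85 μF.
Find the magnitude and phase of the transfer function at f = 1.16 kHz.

Step 1 — Angular frequency: ω = 2π·1160 = 7288 rad/s.
Step 2 — Transfer function: H(jω) = 1/(1 + jωRC).
Step 3 — Denominator: 1 + jωRC = 1 + j·7288·30·1.85e-06 = 1 + j0.4045.
Step 4 — H = 0.8594 - j0.3476.
Step 5 — Magnitude: |H| = 0.927 (-0.7 dB); phase: φ = -22.0°.

|H| = 0.927 (-0.7 dB), φ = -22.0°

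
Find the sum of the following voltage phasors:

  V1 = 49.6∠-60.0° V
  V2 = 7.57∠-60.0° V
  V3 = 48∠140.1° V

Step 1 — Convert each phasor to rectangular form:
  V1 = 49.6·(cos(-60.0°) + j·sin(-60.0°)) = 24.8 - j42.95 V
  V2 = 7.57·(cos(-60.0°) + j·sin(-60.0°)) = 3.785 - j6.556 V
  V3 = 48·(cos(140.1°) + j·sin(140.1°)) = -36.82 + j30.79 V
Step 2 — Sum components: V_total = -8.239 - j18.72 V.
Step 3 — Convert to polar: |V_total| = 20.45 V, ∠V_total = -113.8°.

V_total = 20.45∠-113.8° V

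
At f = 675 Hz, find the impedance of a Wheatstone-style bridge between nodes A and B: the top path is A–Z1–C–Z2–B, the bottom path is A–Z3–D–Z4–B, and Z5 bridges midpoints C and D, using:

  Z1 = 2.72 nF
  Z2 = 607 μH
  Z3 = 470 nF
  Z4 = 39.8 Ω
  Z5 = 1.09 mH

Step 1 — Angular frequency: ω = 2π·f = 2π·675 = 4241 rad/s.
Step 2 — Component impedances:
  Z1: Z = 1/(jωC) = -j/(ω·C) = 0 - j8.669e+04 Ω
  Z2: Z = jωL = j·4241·0.000607 = 0 + j2.574 Ω
  Z3: Z = 1/(jωC) = -j/(ω·C) = 0 - j501.7 Ω
  Z4: Z = R = 39.8 Ω
  Z5: Z = jωL = j·4241·0.00109 = 0 + j4.623 Ω
Step 3 — Bridge requires nodal analysis (the Z5 bridge couples midpoints C and D, so the two paths cannot be reduced to a simple series/parallel combination). Setting node B to ground and injecting 1 A at node A, the 3-node admittance system at A, C, D solves to V_A = Z_AB = 1.251 - j491.9 Ω = 491.9∠-89.9° Ω.

Z = 1.251 - j491.9 Ω = 491.9∠-89.9° Ω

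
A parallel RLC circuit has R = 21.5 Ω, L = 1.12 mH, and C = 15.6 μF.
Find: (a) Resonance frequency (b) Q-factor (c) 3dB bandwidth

Step 1 — Resonance: ω₀ = 1/√(LC) = 1/√(0.00112·1.56e-05) = 7565 rad/s.
Step 2 — f₀ = ω₀/(2π) = 1204 Hz.
Step 3 — Parallel Q: Q = R/(ω₀L) = 21.5/(7565·0.00112) = 2.537.
Step 4 — Bandwidth: Δω = ω₀/Q = 2982 rad/s; BW = Δω/(2π) = 474.5 Hz.

(a) f₀ = 1204 Hz  (b) Q = 2.537  (c) BW = 474.5 Hz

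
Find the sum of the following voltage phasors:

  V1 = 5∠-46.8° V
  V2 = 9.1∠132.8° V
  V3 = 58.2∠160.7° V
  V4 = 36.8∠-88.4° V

Step 1 — Convert each phasor to rectangular form:
  V1 = 5·(cos(-46.8°) + j·sin(-46.8°)) = 3.423 - j3.645 V
  V2 = 9.1·(cos(132.8°) + j·sin(132.8°)) = -6.183 + j6.677 V
  V3 = 58.2·(cos(160.7°) + j·sin(160.7°)) = -54.93 + j19.24 V
  V4 = 36.8·(cos(-88.4°) + j·sin(-88.4°)) = 1.028 - j36.79 V
Step 2 — Sum components: V_total = -56.66 - j14.52 V.
Step 3 — Convert to polar: |V_total| = 58.49 V, ∠V_total = -165.6°.

V_total = 58.49∠-165.6° V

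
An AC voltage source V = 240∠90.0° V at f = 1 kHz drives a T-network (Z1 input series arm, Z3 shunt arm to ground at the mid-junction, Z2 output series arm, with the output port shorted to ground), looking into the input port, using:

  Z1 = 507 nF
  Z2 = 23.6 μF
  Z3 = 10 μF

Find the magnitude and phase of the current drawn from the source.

Step 1 — Angular frequency: ω = 2π·f = 2π·1000 = 6283 rad/s.
Step 2 — Component impedances:
  Z1: Z = 1/(jωC) = -j/(ω·C) = 0 - j313.9 Ω
  Z2: Z = 1/(jωC) = -j/(ω·C) = 0 - j6.744 Ω
  Z3: Z = 1/(jωC) = -j/(ω·C) = 0 - j15.92 Ω
Step 3 — With the output port shorted to ground, the output series arm Z2 runs from the junction to ground; the shunt arm Z3 also runs from the junction to ground. They appear in parallel: Z3 || Z2 = 0 - j4.737 Ω.
Step 4 — Series with input arm Z1: Z_in = Z1 + (Z3 || Z2) = 0 - j318.7 Ω = 318.7∠-90.0° Ω.
Step 5 — Source phasor: V = 240∠90.0° V = 0 + j240 V.
Step 6 — Ohm's law: I = V / Z_total = (0 + j240) / (0 - j318.7) = -0.7532 A.
Step 7 — Convert to polar: |I| = 0.7532 A, ∠I = 180.0°.

I = 0.7532∠180.0° A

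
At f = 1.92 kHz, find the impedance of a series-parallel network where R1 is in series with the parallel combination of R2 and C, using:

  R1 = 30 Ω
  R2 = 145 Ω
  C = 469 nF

Step 1 — Angular frequency: ω = 2π·f = 2π·1920 = 1.206e+04 rad/s.
Step 2 — Component impedances:
  R1: Z = R = 30 Ω
  R2: Z = R = 145 Ω
  C: Z = 1/(jωC) = -j/(ω·C) = 0 - j176.7 Ω
Step 3 — Parallel branch: R2 || C = 1/(1/R2 + 1/C) = 86.67 - j71.1 Ω.
Step 4 — Series with R1: Z_total = R1 + (R2 || C) = 116.7 - j71.1 Ω = 136.6∠-31.4° Ω.

Z = 116.7 - j71.1 Ω = 136.6∠-31.4° Ω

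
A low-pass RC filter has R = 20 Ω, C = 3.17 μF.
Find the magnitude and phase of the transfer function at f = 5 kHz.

Step 1 — Angular frequency: ω = 2π·5000 = 3.142e+04 rad/s.
Step 2 — Transfer function: H(jω) = 1/(1 + jωRC).
Step 3 — Denominator: 1 + jωRC = 1 + j·3.142e+04·20·3.17e-06 = 1 + j1.992.
Step 4 — H = 0.2013 - j0.401.
Step 5 — Magnitude: |H| = 0.4487 (-7.0 dB); phase: φ = -63.3°.

|H| = 0.4487 (-7.0 dB), φ = -63.3°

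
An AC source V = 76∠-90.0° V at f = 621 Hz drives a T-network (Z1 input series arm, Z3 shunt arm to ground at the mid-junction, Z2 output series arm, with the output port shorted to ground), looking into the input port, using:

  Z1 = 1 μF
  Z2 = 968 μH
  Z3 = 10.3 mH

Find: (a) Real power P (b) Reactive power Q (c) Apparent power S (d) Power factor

Step 1 — Angular frequency: ω = 2π·f = 2π·621 = 3902 rad/s.
Step 2 — Component impedances:
  Z1: Z = 1/(jωC) = -j/(ω·C) = 0 - j256.3 Ω
  Z2: Z = jωL = j·3902·0.000968 = 0 + j3.777 Ω
  Z3: Z = jωL = j·3902·0.0103 = 0 + j40.19 Ω
Step 3 — With the output port shorted to ground, the output series arm Z2 runs from the junction to ground; the shunt arm Z3 also runs from the junction to ground. They appear in parallel: Z3 || Z2 = 0 + j3.453 Ω.
Step 4 — Series with input arm Z1: Z_in = Z1 + (Z3 || Z2) = 0 - j252.8 Ω = 252.8∠-90.0° Ω.
Step 5 — Source phasor: V = 76∠-90.0° V = 0 - j76 V.
Step 6 — Current: I = V / Z = 0.3006 A = 0.3006∠0.0° A.
Step 7 — Complex power: S = V·I* = 0 - j22.84 VA.
Step 8 — Real power: P = Re(S) = 0 W.
Step 9 — Reactive power: Q = Im(S) = -22.84 VAR.
Step 10 — Apparent power: |S| = 22.84 VA.
Step 11 — Power factor: PF = P/|S| = 0 (leading).

(a) P = 0 W  (b) Q = -22.84 VAR  (c) S = 22.84 VA  (d) PF = 0 (leading)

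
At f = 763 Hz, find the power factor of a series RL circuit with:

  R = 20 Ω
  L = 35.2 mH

Step 1 — Angular frequency: ω = 2π·f = 2π·763 = 4794 rad/s.
Step 2 — Component impedances:
  R: Z = R = 20 Ω
  L: Z = jωL = j·4794·0.0352 = 0 + j168.8 Ω
Step 3 — Series combination: Z_total = R + L = 20 + j168.8 Ω = 169.9∠83.2° Ω.
Step 4 — Power factor: PF = cos(φ) = Re(Z)/|Z| = 20/169.9 = 0.1177.
Step 5 — Type: Im(Z) = 168.8 ⇒ lagging (phase φ = 83.2°).

PF = 0.1177 (lagging, φ = 83.2°)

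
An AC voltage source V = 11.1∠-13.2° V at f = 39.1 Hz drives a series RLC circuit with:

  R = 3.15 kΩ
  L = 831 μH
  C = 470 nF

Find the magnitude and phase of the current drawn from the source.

Step 1 — Angular frequency: ω = 2π·f = 2π·39.1 = 245.7 rad/s.
Step 2 — Component impedances:
  R: Z = R = 3150 Ω
  L: Z = jωL = j·245.7·0.000831 = 0 + j0.2042 Ω
  C: Z = 1/(jωC) = -j/(ω·C) = 0 - j8661 Ω
Step 3 — Series combination: Z_total = R + L + C = 3150 - j8660 Ω = 9215∠-70.0° Ω.
Step 4 — Source phasor: V = 11.1∠-13.2° V = 10.81 - j2.535 V.
Step 5 — Ohm's law: I = V / Z_total = (10.81 - j2.535) / (3150 - j8660) = 0.0006593 + j0.001008 A.
Step 6 — Convert to polar: |I| = 0.001205 A, ∠I = 56.8°.

I = 0.001205∠56.8° A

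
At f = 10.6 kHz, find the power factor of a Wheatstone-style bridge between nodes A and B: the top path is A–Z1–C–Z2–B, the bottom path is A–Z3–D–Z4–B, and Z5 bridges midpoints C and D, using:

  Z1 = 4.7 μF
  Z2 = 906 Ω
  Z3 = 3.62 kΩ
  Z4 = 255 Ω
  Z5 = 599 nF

Step 1 — Angular frequency: ω = 2π·f = 2π·1.06e+04 = 6.66e+04 rad/s.
Step 2 — Component impedances:
  Z1: Z = 1/(jωC) = -j/(ω·C) = 0 - j3.195 Ω
  Z2: Z = R = 906 Ω
  Z3: Z = R = 3620 Ω
  Z4: Z = R = 255 Ω
  Z5: Z = 1/(jωC) = -j/(ω·C) = 0 - j25.07 Ω
Step 3 — Bridge requires nodal analysis (the Z5 bridge couples midpoints C and D, so the two paths cannot be reduced to a simple series/parallel combination). Setting node B to ground and injecting 1 A at node A, the 3-node admittance system at A, C, D solves to V_A = Z_AB = 199.5 - j18.45 Ω = 200.3∠-5.3° Ω.
Step 4 — Power factor: PF = cos(φ) = Re(Z)/|Z| = 199.4645/200.3155 = 0.9958.
Step 5 — Type: Im(Z) = -18.45 ⇒ leading (phase φ = -5.3°).

PF = 0.9958 (leading, φ = -5.3°)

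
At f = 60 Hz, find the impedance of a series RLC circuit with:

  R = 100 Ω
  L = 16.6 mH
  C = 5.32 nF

Step 1 — Angular frequency: ω = 2π·f = 2π·60 = 377 rad/s.
Step 2 — Component impedances:
  R: Z = R = 100 Ω
  L: Z = jωL = j·377·0.0166 = 0 + j6.258 Ω
  C: Z = 1/(jωC) = -j/(ω·C) = 0 - j4.986e+05 Ω
Step 3 — Series combination: Z_total = R + L + C = 100 - j4.986e+05 Ω = 4.986e+05∠-90.0° Ω.

Z = 100 - j4.986e+05 Ω = 4.986e+05∠-90.0° Ω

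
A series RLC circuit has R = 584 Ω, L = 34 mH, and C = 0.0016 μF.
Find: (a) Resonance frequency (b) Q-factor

Step 1 — Resonance condition Im(Z)=0 gives ω₀ = 1/√(LC).
Step 2 — ω₀ = 1/√(0.034·1.6e-09) = 1.356e+05 rad/s.
Step 3 — f₀ = ω₀/(2π) = 2.158e+04 Hz.
Step 4 — Series Q: Q = ω₀L/R = 1.356e+05·0.034/584 = 7.893.

(a) f₀ = 2.158e+04 Hz  (b) Q = 7.893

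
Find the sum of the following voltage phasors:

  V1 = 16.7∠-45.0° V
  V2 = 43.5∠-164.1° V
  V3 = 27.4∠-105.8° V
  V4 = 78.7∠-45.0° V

Step 1 — Convert each phasor to rectangular form:
  V1 = 16.7·(cos(-45.0°) + j·sin(-45.0°)) = 11.81 - j11.81 V
  V2 = 43.5·(cos(-164.1°) + j·sin(-164.1°)) = -41.84 - j11.92 V
  V3 = 27.4·(cos(-105.8°) + j·sin(-105.8°)) = -7.46 - j26.36 V
  V4 = 78.7·(cos(-45.0°) + j·sin(-45.0°)) = 55.65 - j55.65 V
Step 2 — Sum components: V_total = 18.16 - j105.7 V.
Step 3 — Convert to polar: |V_total| = 107.3 V, ∠V_total = -80.3°.

V_total = 107.3∠-80.3° V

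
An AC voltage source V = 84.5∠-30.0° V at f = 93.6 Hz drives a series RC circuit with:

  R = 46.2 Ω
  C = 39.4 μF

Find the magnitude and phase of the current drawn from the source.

Step 1 — Angular frequency: ω = 2π·f = 2π·93.6 = 588.1 rad/s.
Step 2 — Component impedances:
  R: Z = R = 46.2 Ω
  C: Z = 1/(jωC) = -j/(ω·C) = 0 - j43.16 Ω
Step 3 — Series combination: Z_total = R + C = 46.2 - j43.16 Ω = 63.22∠-43.0° Ω.
Step 4 — Source phasor: V = 84.5∠-30.0° V = 73.18 - j42.25 V.
Step 5 — Ohm's law: I = V / Z_total = (73.18 - j42.25) / (46.2 - j43.16) = 1.302 + j0.3018 A.
Step 6 — Convert to polar: |I| = 1.337 A, ∠I = 13.0°.

I = 1.337∠13.0° A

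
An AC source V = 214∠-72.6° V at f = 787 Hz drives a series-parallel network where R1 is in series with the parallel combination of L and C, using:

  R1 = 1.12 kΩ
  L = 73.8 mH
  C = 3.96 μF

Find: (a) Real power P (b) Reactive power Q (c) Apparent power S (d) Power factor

Step 1 — Angular frequency: ω = 2π·f = 2π·787 = 4945 rad/s.
Step 2 — Component impedances:
  R1: Z = R = 1120 Ω
  L: Z = jωL = j·4945·0.0738 = 0 + j364.9 Ω
  C: Z = 1/(jωC) = -j/(ω·C) = 0 - j51.07 Ω
Step 3 — Parallel branch: L || C = 1/(1/L + 1/C) = 0 - j59.38 Ω.
Step 4 — Series with R1: Z_total = R1 + (L || C) = 1120 - j59.38 Ω = 1122∠-3.0° Ω.
Step 5 — Source phasor: V = 214∠-72.6° V = 63.99 - j204.2 V.
Step 6 — Current: I = V / Z = 0.06662 - j0.1788 A = 0.1908∠-69.6° A.
Step 7 — Complex power: S = V·I* = 40.77 - j2.162 VA.
Step 8 — Real power: P = Re(S) = 40.77 W.
Step 9 — Reactive power: Q = Im(S) = -2.162 VAR.
Step 10 — Apparent power: |S| = 40.83 VA.
Step 11 — Power factor: PF = P/|S| = 0.9986 (leading).

(a) P = 40.77 W  (b) Q = -2.162 VAR  (c) S = 40.83 VA  (d) PF = 0.9986 (leading)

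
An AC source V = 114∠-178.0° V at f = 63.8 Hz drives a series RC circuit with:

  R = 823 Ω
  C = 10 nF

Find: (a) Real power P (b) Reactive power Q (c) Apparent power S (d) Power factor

Step 1 — Angular frequency: ω = 2π·f = 2π·63.8 = 400.9 rad/s.
Step 2 — Component impedances:
  R: Z = R = 823 Ω
  C: Z = 1/(jωC) = -j/(ω·C) = 0 - j2.495e+05 Ω
Step 3 — Series combination: Z_total = R + C = 823 - j2.495e+05 Ω = 2.495e+05∠-89.8° Ω.
Step 4 — Source phasor: V = 114∠-178.0° V = -113.9 - j3.979 V.
Step 5 — Current: I = V / Z = 1.444e-05 - j0.0004568 A = 0.000457∠-88.2° A.
Step 6 — Complex power: S = V·I* = 0.0001719 - j0.0521 VA.
Step 7 — Real power: P = Re(S) = 0.0001719 W.
Step 8 — Reactive power: Q = Im(S) = -0.0521 VAR.
Step 9 — Apparent power: |S| = 0.0521 VA.
Step 10 — Power factor: PF = P/|S| = 0.003299 (leading).

(a) P = 0.0001719 W  (b) Q = -0.0521 VAR  (c) S = 0.0521 VA  (d) PF = 0.003299 (leading)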